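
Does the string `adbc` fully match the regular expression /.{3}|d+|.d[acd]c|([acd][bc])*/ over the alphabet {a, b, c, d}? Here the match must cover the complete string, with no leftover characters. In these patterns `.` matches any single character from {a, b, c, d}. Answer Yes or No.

No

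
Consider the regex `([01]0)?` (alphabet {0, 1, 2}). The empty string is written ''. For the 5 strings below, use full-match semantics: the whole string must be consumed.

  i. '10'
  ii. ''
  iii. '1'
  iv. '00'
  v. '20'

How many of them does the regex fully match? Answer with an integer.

3

i. '10' → match
ii. '' → match
iii. '1' → no match
iv. '00' → match
v. '20' → no match
Total matched: 3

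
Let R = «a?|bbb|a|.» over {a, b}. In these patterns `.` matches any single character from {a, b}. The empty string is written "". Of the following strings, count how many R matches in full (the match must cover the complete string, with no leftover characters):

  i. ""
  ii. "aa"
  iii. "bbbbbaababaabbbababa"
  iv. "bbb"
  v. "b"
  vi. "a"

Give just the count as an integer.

4

i → match
ii → no match
iii → no match
iv → match
v → match
vi → match
Total matched: 4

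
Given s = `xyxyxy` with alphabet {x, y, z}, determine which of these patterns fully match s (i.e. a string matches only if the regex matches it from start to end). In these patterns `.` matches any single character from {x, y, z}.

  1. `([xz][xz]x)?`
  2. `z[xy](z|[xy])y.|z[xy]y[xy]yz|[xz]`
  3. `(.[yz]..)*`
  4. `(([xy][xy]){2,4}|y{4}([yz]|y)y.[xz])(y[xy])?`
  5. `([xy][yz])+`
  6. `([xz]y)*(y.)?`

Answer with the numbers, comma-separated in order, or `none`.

4, 5, 6

1 → no match
2 → no match
3 → no match
4 → match
5 → match
6 → match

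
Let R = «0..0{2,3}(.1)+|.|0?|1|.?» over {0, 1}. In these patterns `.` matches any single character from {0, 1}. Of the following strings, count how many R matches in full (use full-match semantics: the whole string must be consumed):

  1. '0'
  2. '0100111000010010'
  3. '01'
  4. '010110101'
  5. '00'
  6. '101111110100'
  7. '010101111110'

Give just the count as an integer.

1

1. '0' → match
2 → no match
3. '01' → no match
4. '010110101' → no match
5. '00' → no match
6. '101111110100' → no match
7. '010101111110' → no match
Total matched: 1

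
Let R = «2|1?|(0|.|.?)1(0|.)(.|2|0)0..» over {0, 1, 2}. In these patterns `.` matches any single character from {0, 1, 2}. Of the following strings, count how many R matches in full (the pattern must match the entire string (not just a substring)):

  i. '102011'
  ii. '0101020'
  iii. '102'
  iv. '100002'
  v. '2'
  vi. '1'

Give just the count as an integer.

i → match
ii → match
iii → no match
iv → match
v → match
vi → match
Total matched: 5

5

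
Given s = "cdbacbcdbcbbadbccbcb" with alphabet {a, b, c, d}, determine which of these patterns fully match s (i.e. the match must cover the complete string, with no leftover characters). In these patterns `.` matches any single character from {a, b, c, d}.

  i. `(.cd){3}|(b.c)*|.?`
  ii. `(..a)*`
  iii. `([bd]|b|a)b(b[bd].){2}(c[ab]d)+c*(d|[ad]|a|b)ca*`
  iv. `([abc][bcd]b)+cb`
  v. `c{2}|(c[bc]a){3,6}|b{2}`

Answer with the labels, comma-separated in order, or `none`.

iv

i → no match
ii → no match
iii → no match
iv → match
v → no match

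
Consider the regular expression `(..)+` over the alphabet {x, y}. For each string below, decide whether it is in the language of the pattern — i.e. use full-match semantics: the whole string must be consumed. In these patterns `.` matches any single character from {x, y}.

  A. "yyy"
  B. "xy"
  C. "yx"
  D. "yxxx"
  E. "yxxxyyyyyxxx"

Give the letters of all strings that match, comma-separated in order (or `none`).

A → no match
B → match
C → match
D → match
E → match

B, C, D, E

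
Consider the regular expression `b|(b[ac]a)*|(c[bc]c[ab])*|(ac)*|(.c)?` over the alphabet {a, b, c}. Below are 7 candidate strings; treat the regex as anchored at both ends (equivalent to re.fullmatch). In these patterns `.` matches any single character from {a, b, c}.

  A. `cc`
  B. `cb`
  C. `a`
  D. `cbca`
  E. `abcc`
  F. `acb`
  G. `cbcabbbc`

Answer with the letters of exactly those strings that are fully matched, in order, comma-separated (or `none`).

A → match
B → no match
C → no match
D → match
E → no match
F → no match
G → no match

A, D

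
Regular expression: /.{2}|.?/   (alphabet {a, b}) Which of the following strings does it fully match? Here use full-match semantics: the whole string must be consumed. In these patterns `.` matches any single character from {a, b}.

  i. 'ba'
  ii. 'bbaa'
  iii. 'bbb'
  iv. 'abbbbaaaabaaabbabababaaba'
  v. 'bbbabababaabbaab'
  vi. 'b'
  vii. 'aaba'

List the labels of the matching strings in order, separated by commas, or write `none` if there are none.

i, vi

i → match
ii → no match
iii → no match
iv → no match
v → no match
vi → match
vii → no match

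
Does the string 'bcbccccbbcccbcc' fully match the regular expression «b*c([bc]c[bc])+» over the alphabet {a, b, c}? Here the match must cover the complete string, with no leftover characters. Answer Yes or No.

No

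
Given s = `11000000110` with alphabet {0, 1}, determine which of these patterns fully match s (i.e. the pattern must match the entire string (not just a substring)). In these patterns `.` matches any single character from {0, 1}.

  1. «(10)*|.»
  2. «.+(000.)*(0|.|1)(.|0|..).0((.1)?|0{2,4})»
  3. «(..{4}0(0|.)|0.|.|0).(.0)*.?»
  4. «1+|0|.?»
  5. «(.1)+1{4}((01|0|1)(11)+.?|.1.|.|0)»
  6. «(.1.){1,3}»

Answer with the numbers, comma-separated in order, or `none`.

1 → no match
2 → match
3 → no match
4 → no match
5 → no match
6 → no match

2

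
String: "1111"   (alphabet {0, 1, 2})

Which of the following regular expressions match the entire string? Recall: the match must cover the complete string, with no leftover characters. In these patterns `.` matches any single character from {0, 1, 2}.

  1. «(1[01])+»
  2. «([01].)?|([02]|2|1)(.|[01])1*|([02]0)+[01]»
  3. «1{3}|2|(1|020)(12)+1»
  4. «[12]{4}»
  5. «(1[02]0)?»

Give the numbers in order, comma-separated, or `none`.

1 → match
2 → match
3 → no match
4 → match
5 → no match

1, 2, 4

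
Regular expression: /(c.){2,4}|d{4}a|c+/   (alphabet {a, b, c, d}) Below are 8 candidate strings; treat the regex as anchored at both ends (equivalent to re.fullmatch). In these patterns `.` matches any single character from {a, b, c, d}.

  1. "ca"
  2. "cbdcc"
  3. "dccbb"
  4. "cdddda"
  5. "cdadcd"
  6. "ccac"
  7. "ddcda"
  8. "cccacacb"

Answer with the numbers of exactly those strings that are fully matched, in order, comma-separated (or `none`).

8

1 → no match
2 → no match
3 → no match
4 → no match
5 → no match
6 → no match
7 → no match
8 → match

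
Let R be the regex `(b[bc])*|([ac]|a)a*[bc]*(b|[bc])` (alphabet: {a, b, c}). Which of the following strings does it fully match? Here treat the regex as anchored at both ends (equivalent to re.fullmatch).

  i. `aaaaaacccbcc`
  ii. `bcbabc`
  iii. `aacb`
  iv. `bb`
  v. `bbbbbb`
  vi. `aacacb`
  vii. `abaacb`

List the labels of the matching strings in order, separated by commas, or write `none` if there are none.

i. `aaaaaacccbcc` → match
ii. `bcbabc` → no match
iii. `aacb` → match
iv. `bb` → match
v. `bbbbbb` → match
vi. `aacacb` → no match
vii. `abaacb` → no match

i, iii, iv, v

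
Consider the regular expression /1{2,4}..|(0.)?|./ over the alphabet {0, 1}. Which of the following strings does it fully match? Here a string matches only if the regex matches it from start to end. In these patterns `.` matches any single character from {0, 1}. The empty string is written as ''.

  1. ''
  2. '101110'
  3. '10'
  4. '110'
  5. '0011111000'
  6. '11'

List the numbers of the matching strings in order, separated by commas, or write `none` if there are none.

1

1 → match
2 → no match
3 → no match
4 → no match
5 → no match
6 → no match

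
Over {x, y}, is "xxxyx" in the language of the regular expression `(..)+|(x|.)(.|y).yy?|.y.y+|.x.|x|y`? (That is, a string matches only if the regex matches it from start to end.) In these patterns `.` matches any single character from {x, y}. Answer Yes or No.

No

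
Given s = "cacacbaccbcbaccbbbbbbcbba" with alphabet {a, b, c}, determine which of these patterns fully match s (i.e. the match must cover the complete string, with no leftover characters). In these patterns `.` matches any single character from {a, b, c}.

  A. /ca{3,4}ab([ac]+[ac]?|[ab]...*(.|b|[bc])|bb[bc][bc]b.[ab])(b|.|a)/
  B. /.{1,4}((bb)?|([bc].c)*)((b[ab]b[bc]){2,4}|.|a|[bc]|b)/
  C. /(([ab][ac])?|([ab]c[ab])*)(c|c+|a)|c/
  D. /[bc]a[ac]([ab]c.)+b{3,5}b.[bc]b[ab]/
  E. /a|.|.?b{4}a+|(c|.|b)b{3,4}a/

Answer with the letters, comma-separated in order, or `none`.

D

A → no match
B → no match
C → no match
D → match
E → no match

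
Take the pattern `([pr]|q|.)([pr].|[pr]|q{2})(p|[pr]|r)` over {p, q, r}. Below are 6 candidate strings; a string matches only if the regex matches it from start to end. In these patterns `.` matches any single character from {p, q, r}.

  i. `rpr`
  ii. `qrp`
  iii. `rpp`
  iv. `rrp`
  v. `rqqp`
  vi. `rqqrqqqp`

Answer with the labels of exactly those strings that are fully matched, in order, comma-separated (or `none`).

i → match
ii → match
iii → match
iv → match
v → match
vi → no match

i, ii, iii, iv, v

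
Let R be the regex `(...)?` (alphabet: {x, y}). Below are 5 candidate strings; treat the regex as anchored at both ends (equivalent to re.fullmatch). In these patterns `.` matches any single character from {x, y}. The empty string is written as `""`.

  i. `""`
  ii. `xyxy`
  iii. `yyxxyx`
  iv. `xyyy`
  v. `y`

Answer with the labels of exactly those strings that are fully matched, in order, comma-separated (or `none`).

i → match
ii → no match
iii → no match
iv → no match
v → no match

i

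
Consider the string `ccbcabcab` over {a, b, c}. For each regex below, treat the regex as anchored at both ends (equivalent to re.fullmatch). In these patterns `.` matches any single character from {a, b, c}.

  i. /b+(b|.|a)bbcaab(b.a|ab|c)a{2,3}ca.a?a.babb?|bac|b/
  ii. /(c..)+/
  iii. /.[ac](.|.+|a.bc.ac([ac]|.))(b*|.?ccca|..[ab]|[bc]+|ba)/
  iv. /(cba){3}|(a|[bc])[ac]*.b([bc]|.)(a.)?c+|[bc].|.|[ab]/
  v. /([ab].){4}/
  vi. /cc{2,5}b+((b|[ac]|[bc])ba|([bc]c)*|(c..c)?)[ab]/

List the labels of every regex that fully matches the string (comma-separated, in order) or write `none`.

i → no match
ii → match
iii → match
iv → no match
v → no match
vi → no match

ii, iii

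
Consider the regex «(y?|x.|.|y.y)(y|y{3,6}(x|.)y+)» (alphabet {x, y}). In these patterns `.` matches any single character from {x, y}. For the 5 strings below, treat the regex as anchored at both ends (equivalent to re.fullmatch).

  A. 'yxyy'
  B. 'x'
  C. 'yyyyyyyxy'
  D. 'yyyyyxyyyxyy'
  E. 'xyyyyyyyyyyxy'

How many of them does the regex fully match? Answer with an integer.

2

A. 'yxyy' → match
B. 'x' → no match — must end with 'y'
C. 'yyyyyyyxy' → match
D. 'yyyyyxyyyxyy' → no match
E → no match
Total matched: 2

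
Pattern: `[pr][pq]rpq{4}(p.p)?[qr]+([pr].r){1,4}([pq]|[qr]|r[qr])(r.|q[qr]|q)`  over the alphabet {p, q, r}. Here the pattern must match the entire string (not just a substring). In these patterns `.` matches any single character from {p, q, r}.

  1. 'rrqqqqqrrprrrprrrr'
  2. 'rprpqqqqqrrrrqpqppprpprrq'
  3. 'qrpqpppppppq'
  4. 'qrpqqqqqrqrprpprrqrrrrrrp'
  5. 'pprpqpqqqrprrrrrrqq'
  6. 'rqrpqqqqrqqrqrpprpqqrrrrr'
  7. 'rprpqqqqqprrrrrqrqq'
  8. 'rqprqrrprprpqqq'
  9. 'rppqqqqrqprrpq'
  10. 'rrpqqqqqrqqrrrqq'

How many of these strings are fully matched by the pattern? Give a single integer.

1 → no match
2 → no match
3. 'qrpqpppppppq' → no match
4 → no match
5 → no match
6 → no match
7 → no match
8 → no match
9 → no match
10 → no match
Total matched: 0

0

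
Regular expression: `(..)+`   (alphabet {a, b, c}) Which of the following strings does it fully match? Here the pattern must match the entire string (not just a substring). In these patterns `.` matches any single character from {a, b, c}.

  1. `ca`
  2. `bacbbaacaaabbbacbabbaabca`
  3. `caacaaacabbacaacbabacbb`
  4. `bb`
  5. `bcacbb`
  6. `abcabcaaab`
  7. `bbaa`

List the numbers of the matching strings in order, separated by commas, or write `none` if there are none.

1, 4, 5, 6, 7

1 → match
2 → no match
3 → no match
4 → match
5 → match
6 → match
7 → match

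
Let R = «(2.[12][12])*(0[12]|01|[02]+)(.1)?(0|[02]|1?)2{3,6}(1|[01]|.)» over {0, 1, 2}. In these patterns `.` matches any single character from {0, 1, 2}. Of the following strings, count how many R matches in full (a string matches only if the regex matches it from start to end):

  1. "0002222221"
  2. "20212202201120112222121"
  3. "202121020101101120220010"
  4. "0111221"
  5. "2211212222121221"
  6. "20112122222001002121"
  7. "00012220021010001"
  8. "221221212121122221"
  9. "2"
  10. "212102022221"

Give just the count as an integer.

1 → match
2 → no match
3 → no match
4 → no match
5 → no match
6 → no match
7 → no match
8 → no match
9 → no match
10 → match
Total matched: 2

2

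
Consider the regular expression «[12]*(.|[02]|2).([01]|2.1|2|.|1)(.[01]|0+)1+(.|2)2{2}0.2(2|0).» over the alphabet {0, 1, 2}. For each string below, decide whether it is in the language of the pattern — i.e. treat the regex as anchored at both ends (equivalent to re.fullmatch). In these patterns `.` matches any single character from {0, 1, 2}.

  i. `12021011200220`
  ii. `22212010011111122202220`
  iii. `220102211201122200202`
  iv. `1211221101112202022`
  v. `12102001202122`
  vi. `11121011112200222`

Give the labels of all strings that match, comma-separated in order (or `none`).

ii, vi

i → no match
ii → match
iii → no match
iv → no match
v → no match
vi → match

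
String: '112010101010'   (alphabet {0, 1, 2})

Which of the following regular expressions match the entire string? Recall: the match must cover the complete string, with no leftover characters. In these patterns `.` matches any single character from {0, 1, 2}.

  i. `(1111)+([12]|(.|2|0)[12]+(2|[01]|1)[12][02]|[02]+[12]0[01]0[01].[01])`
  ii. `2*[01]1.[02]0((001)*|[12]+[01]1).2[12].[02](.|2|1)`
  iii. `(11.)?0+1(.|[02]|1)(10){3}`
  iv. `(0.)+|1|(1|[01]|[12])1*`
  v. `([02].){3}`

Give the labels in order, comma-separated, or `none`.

iii

i → no match — must start with '1111'
ii → no match
iii → match
iv → no match
v → no match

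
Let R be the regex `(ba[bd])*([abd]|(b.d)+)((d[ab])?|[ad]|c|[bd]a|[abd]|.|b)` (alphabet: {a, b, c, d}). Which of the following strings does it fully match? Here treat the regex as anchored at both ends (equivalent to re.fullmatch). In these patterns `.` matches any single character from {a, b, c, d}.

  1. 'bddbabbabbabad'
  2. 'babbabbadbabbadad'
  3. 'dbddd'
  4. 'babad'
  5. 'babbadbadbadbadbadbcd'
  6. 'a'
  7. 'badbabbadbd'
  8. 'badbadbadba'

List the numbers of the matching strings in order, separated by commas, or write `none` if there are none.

2, 4, 5, 6, 7, 8

1 → no match
2 → match
3 → no match
4 → match
5 → match
6 → match
7 → match
8 → match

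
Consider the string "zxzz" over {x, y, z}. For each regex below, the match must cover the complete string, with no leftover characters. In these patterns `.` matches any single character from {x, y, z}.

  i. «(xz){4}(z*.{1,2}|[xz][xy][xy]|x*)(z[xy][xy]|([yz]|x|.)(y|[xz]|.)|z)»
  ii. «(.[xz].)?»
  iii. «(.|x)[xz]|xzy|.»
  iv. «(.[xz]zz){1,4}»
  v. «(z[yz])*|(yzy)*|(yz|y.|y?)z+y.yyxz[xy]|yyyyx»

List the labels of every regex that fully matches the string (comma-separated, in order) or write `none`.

iv

i → no match — must start with "xz"
ii → no match
iii → no match
iv → match
v → no match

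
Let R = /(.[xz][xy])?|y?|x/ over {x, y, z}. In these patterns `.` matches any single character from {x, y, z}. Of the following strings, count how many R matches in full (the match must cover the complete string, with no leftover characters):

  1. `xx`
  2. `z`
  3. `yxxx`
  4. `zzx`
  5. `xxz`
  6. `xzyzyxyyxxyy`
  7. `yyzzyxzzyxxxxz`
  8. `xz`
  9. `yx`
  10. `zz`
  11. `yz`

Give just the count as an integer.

1 → no match
2 → no match
3 → no match
4 → match
5 → no match
6 → no match
7 → no match
8 → no match
9 → no match
10 → no match
11 → no match
Total matched: 1

1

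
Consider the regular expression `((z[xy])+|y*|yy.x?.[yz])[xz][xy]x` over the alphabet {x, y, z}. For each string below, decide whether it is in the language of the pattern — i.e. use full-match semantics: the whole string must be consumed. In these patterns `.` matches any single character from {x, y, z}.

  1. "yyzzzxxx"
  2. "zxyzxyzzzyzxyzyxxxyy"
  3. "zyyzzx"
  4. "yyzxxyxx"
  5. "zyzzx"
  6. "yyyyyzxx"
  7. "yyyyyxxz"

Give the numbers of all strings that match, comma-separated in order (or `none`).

1. "yyzzzxxx" → match
2 → no match — must end with "x"
3. "zyyzzx" → no match
4. "yyzxxyxx" → no match
5. "zyzzx" → no match
6. "yyyyyzxx" → match
7. "yyyyyxxz" → no match — must end with "x"

1, 6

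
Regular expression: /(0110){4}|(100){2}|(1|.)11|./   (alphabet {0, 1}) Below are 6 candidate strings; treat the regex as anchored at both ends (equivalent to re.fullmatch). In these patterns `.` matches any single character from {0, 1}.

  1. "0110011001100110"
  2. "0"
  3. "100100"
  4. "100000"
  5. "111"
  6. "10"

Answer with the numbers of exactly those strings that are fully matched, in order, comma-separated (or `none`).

1, 2, 3, 5

1 → match
2 → match
3 → match
4 → no match
5 → match
6 → no match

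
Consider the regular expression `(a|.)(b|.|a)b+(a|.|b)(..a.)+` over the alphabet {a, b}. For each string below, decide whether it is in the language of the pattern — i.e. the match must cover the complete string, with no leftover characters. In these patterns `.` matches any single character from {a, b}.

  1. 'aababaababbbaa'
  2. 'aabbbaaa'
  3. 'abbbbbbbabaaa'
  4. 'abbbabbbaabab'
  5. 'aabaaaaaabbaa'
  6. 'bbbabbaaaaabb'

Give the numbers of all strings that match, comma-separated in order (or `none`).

1 → no match
2 → match
3 → match
4 → no match
5 → no match
6 → no match

2, 3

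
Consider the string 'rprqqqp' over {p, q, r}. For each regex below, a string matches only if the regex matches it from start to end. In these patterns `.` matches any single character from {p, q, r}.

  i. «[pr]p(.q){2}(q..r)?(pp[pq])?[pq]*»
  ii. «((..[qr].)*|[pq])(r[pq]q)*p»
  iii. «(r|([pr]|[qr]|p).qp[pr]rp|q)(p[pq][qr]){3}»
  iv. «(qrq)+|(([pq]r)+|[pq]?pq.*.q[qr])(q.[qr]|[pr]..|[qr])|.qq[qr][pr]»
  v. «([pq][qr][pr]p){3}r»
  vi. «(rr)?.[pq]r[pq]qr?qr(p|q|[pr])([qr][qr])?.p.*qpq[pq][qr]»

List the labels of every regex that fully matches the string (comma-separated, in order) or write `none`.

i

i → match
ii → no match
iii → no match
iv → no match
v → no match — must end with 'pr'
vi → no match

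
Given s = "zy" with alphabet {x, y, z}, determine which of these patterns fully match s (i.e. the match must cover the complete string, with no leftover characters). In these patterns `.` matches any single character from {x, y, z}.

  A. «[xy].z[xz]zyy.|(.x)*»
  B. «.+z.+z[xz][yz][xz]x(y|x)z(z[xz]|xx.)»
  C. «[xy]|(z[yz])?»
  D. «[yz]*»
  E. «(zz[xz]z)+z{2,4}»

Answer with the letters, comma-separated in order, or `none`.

C, D

A → no match
B → no match
C → match
D → match
E → no match — must start with "zz"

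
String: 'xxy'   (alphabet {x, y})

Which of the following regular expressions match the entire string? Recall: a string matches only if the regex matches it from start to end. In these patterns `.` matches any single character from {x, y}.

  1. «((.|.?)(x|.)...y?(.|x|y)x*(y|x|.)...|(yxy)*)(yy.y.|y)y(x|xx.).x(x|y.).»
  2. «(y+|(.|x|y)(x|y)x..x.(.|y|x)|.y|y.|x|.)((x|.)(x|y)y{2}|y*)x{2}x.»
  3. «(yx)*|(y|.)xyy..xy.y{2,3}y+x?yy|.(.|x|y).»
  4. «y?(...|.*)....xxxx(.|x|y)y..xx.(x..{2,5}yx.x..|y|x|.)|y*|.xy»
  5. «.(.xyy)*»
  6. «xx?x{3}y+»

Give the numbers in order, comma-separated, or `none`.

3, 4

1 → no match
2 → no match
3 → match
4 → match
5 → no match
6 → no match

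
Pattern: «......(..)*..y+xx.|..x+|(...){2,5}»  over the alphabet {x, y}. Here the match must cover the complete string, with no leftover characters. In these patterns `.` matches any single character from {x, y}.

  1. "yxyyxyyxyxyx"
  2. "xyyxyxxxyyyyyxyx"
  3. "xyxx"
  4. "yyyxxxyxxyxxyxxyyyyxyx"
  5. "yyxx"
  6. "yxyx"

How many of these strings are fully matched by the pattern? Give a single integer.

1 → match
2 → no match
3 → match
4 → no match
5 → match
6 → no match
Total matched: 3

3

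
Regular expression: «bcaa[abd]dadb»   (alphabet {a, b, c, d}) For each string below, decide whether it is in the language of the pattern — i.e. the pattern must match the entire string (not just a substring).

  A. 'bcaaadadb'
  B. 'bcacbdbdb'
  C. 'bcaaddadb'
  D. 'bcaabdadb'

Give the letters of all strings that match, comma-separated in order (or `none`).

A, C, D

A → match
B → no match — must start with 'bcaa'
C → match
D → match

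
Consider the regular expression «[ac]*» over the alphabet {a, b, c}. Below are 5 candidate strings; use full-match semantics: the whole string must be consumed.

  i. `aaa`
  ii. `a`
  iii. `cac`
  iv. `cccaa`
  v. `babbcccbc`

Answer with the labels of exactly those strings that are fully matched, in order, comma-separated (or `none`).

i → match
ii → match
iii → match
iv → match
v → no match

i, ii, iii, iv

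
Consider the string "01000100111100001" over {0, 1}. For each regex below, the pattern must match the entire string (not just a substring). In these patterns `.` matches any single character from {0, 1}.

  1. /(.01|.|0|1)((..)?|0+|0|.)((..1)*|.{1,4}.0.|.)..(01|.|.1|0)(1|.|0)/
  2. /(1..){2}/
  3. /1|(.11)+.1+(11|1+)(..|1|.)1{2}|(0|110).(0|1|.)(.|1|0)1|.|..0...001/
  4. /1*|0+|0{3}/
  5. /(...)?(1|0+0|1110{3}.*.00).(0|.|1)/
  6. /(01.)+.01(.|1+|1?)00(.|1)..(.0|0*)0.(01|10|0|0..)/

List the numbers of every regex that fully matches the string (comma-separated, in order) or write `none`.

1 → no match
2 → no match — must start with "1"
3 → no match
4 → no match
5 → no match
6 → match

6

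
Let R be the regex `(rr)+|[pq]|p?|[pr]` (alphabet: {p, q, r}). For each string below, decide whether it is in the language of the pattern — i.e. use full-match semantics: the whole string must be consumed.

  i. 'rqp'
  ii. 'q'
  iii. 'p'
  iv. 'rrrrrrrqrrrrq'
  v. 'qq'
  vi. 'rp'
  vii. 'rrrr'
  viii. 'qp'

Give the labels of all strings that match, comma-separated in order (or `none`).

ii, iii, vii

i → no match
ii → match
iii → match
iv → no match
v → no match
vi → no match
vii → match
viii → no match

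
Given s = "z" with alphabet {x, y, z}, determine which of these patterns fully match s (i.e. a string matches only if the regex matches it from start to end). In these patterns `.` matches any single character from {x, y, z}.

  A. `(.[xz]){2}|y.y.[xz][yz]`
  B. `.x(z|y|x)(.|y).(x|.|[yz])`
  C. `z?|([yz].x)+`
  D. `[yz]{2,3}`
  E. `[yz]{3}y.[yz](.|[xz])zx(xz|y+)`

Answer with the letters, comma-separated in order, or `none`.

A → no match
B → no match
C → match
D → no match
E → no match

C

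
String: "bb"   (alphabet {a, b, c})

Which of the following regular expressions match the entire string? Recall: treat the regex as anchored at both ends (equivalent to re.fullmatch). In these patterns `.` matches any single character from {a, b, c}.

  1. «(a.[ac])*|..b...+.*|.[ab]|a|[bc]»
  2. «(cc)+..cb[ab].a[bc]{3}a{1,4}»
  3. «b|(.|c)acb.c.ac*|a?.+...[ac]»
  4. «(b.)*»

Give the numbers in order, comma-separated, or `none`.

1, 4

1 → match
2 → no match — must start with "cc"
3 → no match
4 → match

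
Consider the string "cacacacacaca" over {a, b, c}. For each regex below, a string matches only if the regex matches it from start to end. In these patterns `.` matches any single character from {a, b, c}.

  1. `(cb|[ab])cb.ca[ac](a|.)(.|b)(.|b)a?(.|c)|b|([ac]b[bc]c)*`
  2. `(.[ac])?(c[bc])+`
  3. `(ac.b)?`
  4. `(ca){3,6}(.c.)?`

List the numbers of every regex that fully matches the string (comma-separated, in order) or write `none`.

1 → no match
2 → no match
3 → no match
4 → match

4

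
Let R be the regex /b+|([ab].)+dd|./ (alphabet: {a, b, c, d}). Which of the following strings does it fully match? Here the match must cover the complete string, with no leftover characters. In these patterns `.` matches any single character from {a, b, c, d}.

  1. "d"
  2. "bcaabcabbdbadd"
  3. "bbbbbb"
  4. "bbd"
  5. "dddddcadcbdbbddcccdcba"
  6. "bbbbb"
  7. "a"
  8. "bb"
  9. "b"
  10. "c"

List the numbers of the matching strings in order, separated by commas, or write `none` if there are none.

1 → match
2 → match
3 → match
4 → no match
5 → no match
6 → match
7 → match
8 → match
9 → match
10 → match

1, 2, 3, 6, 7, 8, 9, 10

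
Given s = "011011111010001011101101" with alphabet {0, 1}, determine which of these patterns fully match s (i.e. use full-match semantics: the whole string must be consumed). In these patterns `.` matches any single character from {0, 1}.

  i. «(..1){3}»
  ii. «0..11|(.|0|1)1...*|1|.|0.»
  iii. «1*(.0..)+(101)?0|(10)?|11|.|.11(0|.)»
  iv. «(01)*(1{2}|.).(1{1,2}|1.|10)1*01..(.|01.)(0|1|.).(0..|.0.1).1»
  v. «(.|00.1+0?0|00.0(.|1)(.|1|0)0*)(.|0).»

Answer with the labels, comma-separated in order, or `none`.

ii, iv

i → no match
ii → match
iii → no match
iv → match
v → no match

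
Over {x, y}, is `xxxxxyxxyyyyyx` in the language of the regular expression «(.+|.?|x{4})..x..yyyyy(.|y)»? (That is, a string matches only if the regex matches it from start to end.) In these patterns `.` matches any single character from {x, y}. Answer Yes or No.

No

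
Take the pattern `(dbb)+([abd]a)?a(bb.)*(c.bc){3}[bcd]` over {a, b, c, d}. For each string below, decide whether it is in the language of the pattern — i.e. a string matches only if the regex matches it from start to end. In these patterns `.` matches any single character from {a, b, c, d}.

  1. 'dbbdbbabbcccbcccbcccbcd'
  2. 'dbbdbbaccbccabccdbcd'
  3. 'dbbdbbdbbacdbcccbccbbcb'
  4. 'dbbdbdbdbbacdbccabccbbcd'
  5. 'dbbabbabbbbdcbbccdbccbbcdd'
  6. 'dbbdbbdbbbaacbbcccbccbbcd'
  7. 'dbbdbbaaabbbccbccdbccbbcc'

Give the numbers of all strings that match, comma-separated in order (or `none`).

1 → match
2 → match
3 → match
4 → no match
5 → no match
6 → match
7 → match

1, 2, 3, 6, 7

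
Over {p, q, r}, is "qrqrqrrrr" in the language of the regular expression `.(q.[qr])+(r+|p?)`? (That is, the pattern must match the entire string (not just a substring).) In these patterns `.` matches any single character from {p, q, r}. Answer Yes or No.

No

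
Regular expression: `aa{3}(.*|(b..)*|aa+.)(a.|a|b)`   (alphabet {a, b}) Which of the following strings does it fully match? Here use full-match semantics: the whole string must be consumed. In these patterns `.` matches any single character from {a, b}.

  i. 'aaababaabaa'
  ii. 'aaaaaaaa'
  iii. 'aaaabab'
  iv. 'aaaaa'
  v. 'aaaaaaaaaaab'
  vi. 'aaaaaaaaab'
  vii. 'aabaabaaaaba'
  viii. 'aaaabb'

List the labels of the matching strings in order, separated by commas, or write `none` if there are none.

ii, iii, iv, v, vi, viii

i. 'aaababaabaa' → no match
ii. 'aaaaaaaa' → match
iii. 'aaaabab' → match
iv. 'aaaaa' → match
v. 'aaaaaaaaaaab' → match
vi. 'aaaaaaaaab' → match
vii. 'aabaabaaaaba' → no match
viii. 'aaaabb' → match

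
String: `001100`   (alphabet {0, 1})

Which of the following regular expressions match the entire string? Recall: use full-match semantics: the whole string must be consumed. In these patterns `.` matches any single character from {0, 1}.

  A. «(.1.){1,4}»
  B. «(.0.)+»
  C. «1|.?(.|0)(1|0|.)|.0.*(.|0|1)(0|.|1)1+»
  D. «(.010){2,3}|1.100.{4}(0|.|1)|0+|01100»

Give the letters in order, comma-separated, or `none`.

A → no match
B → match
C → no match
D → no match

B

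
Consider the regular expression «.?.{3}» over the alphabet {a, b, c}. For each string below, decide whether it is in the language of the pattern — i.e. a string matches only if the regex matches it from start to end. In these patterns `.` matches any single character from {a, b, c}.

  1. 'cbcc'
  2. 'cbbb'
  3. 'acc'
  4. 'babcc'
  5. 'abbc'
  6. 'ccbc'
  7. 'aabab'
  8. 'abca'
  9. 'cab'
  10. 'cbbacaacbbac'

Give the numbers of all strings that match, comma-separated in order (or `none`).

1 → match
2 → match
3 → match
4 → no match
5 → match
6 → match
7 → no match
8 → match
9 → match
10 → no match

1, 2, 3, 5, 6, 8, 9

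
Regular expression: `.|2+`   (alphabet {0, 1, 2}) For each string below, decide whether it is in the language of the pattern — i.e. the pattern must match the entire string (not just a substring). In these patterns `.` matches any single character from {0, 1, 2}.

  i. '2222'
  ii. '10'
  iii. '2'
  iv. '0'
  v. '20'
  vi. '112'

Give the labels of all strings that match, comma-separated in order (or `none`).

i → match
ii → no match
iii → match
iv → match
v → no match
vi → no match

i, iii, iv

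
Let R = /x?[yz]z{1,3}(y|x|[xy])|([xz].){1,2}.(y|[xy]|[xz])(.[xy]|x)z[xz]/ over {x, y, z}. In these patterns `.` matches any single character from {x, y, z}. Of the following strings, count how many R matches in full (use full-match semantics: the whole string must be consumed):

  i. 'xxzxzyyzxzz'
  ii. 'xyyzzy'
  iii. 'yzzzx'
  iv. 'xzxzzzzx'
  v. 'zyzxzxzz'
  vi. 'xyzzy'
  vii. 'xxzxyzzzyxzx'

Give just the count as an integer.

3

i → no match
ii → no match
iii → match
iv → no match
v → match
vi → match
vii → no match
Total matched: 3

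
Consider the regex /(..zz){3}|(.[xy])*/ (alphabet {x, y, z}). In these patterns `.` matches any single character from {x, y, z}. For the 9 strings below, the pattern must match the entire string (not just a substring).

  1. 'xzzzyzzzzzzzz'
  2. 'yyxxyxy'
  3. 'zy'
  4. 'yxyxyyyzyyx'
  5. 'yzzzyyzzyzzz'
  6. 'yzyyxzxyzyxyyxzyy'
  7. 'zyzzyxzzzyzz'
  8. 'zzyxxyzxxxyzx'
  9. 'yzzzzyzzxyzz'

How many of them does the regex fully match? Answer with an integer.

4

1 → no match
2. 'yyxxyxy' → no match
3. 'zy' → match
4. 'yxyxyyyzyyx' → no match
5. 'yzzzyyzzyzzz' → match
6 → no match
7. 'zyzzyxzzzyzz' → match
8 → no match
9. 'yzzzzyzzxyzz' → match
Total matched: 4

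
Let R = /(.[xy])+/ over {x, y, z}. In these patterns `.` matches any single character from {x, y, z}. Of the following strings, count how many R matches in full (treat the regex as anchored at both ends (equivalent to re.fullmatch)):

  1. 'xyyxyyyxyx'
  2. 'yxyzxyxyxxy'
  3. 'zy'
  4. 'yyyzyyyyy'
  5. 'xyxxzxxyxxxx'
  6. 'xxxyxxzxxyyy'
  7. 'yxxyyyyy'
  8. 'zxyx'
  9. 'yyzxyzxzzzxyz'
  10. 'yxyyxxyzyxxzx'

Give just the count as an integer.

1. 'xyyxyyyxyx' → match
2. 'yxyzxyxyxxy' → no match
3. 'zy' → match
4. 'yyyzyyyyy' → no match
5. 'xyxxzxxyxxxx' → match
6. 'xxxyxxzxxyyy' → match
7. 'yxxyyyyy' → match
8. 'zxyx' → match
9 → no match
10 → no match
Total matched: 6

6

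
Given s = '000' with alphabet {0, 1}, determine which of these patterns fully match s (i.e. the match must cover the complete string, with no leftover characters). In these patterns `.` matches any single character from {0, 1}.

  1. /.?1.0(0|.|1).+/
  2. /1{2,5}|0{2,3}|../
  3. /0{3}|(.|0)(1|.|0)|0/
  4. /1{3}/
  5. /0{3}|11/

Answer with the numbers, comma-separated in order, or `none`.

1 → no match
2 → match
3 → match
4 → no match — must start with '1'
5 → match

2, 3, 5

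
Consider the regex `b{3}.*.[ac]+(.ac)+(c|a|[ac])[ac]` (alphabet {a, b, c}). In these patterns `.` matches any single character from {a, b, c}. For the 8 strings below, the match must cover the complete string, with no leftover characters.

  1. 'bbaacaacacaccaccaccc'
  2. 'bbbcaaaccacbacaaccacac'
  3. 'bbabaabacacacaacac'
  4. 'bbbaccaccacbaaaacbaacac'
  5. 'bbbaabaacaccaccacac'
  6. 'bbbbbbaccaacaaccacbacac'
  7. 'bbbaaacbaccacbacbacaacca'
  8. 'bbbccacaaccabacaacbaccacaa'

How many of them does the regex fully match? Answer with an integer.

5

1 → no match
2 → match
3 → no match
4 → no match
5 → match
6 → match
7 → match
8 → match
Total matched: 5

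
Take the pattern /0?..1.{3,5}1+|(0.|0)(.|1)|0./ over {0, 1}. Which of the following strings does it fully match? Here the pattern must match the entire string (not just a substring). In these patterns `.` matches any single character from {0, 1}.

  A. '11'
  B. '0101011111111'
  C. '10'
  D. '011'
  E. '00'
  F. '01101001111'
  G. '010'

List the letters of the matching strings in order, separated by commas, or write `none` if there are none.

B, D, E, F, G

A → no match
B → match
C → no match
D → match
E → match
F → match
G → match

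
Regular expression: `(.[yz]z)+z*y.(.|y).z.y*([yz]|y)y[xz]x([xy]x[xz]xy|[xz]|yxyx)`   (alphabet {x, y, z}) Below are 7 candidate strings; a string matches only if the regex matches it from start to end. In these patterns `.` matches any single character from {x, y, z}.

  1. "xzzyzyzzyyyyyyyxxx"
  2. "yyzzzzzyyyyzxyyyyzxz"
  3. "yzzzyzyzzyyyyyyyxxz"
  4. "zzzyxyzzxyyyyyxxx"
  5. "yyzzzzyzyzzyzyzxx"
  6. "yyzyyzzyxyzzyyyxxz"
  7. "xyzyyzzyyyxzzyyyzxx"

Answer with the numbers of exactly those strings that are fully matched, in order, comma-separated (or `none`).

1, 2, 3, 4, 5, 6, 7

1 → match
2 → match
3 → match
4 → match
5 → match
6 → match
7 → match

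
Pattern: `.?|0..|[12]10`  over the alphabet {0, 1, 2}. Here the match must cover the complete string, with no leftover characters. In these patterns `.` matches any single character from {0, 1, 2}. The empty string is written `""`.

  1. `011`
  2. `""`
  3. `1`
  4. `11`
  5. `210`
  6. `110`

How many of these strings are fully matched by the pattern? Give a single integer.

1 → match
2 → match
3 → match
4 → no match
5 → match
6 → match
Total matched: 5

5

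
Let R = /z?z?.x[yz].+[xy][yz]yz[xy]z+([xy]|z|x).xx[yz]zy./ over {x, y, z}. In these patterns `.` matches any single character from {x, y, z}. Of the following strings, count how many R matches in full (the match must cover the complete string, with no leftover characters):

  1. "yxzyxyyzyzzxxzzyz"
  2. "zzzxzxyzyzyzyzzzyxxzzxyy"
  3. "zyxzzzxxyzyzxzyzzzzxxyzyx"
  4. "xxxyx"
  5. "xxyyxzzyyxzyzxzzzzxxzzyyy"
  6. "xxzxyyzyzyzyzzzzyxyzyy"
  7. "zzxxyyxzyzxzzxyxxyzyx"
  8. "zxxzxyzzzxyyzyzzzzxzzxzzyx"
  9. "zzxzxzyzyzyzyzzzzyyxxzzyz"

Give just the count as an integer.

1 → no match
2 → no match
3 → no match
4 → no match
5 → no match
6 → no match
7 → match
8 → no match
9 → match
Total matched: 2

2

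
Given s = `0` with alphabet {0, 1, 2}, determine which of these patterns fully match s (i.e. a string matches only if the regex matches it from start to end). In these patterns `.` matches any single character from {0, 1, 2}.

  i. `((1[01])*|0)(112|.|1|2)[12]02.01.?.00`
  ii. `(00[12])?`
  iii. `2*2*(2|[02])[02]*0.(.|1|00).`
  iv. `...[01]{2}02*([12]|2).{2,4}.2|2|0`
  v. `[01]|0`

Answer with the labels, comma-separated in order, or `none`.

iv, v

i → no match — must end with `00`
ii → no match
iii → no match
iv → match
v → match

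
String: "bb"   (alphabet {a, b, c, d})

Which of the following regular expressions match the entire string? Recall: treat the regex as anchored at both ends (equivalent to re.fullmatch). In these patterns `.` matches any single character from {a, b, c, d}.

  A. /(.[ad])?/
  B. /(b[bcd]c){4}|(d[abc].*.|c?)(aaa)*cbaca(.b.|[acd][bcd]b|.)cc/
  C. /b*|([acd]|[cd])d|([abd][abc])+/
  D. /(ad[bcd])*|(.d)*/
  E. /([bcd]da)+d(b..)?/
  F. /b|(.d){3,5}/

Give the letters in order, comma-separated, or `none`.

A → no match
B → no match
C → match
D → no match
E → no match
F → no match

C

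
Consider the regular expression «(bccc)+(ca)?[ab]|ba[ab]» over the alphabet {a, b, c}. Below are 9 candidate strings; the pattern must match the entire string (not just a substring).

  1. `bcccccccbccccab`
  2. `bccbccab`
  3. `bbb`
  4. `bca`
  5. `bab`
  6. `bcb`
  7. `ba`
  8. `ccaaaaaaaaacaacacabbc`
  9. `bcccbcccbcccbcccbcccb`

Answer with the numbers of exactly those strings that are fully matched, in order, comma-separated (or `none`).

5, 9

1 → no match
2. `bccbccab` → no match
3. `bbb` → no match
4. `bca` → no match
5. `bab` → match
6. `bcb` → no match
7. `ba` → no match
8 → no match
9 → match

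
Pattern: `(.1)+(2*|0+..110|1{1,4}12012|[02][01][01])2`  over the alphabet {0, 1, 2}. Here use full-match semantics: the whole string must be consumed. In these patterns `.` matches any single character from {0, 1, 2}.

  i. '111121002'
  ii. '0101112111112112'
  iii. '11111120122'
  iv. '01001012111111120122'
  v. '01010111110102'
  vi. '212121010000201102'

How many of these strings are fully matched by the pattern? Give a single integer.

4

i → no match
ii → match
iii → match
iv → no match
v → match
vi → match
Total matched: 4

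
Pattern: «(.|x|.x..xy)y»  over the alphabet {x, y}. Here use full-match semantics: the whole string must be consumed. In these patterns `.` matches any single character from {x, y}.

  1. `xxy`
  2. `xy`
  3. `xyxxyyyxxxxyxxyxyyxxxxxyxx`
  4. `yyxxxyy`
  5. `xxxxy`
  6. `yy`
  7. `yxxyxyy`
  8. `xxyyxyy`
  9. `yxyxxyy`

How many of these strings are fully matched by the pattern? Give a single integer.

1. `xxy` → no match
2. `xy` → match
3 → no match — must end with `y`
4. `yyxxxyy` → no match
5. `xxxxy` → no match
6. `yy` → match
7. `yxxyxyy` → match
8. `xxyyxyy` → match
9. `yxyxxyy` → match
Total matched: 5

5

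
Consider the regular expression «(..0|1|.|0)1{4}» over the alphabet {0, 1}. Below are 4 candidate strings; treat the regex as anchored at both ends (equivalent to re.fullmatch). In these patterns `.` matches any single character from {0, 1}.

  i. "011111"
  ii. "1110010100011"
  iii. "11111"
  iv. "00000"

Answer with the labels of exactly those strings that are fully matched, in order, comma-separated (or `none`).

i → no match
ii → no match
iii → match
iv → no match — must end with "1"

iii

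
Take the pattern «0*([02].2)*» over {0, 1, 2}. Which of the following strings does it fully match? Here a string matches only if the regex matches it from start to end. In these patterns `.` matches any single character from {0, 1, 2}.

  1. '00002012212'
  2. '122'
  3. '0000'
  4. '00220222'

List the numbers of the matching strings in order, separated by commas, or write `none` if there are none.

1, 3

1 → match
2 → no match
3 → match
4 → no match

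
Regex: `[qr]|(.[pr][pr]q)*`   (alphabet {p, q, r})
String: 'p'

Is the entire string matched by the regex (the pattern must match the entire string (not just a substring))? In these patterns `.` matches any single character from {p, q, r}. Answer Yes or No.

No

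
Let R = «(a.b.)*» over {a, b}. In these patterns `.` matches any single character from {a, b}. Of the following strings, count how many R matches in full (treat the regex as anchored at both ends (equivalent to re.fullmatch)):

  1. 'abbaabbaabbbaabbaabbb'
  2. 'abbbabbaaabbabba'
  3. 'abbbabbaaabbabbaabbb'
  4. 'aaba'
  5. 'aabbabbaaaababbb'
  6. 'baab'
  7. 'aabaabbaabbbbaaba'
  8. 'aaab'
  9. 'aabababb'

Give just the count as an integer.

1 → no match
2 → match
3 → match
4 → match
5 → no match
6 → no match
7 → no match
8 → no match
9 → no match
Total matched: 3

3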